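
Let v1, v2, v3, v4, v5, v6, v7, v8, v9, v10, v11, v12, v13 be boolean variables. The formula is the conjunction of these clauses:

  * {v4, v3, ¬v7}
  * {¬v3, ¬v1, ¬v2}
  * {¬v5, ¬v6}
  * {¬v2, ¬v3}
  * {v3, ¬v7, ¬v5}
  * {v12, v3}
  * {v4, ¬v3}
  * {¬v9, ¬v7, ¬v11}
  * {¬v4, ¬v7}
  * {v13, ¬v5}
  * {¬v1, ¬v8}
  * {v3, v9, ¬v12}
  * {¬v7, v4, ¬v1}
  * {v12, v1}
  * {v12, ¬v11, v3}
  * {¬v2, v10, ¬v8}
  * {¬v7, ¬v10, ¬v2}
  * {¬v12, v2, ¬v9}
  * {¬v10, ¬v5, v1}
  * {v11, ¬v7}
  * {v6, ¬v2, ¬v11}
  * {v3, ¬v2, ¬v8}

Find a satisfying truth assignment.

v1 = True, v2 = False, v3 = True, v4 = True, v5 = False, v6 = False, v7 = False, v8 = False, v9 = False, v10 = False, v11 = True, v12 = True, v13 = True

Check each clause:
  1. {v3, ¬v7, v4} — ¬v7 is true.
  2. {¬v2, ¬v3, ¬v1} — ¬v2 is true.
  3. {¬v5, ¬v6} — ¬v6 is true.
  4. {¬v3, ¬v2} — ¬v2 is true.
  5. {¬v7, ¬v5, v3} — v3 is true.
  6. {v12, v3} — v3 is true.
  7. {v4, ¬v3} — v4 is true.
  8. {¬v9, ¬v11, ¬v7} — ¬v7 is true.
  9. {¬v4, ¬v7} — ¬v7 is true.
  10. {v13, ¬v5} — ¬v5 is true.
  11. {¬v8, ¬v1} — ¬v8 is true.
  12. {¬v12, v9, v3} — v3 is true.
  13. {v4, ¬v7, ¬v1} — ¬v7 is true.
  14. {v12, v1} — v1 is true.
  15. {¬v11, v3, v12} — v3 is true.
  16. {v10, ¬v8, ¬v2} — ¬v8 is true.
  17. {¬v10, ¬v7, ¬v2} — ¬v7 is true.
  18. {v2, ¬v9, ¬v12} — ¬v9 is true.
  19. {v1, ¬v10, ¬v5} — v1 is true.
  20. {¬v7, v11} — ¬v7 is true.
  21. {v6, ¬v11, ¬v2} — ¬v2 is true.
  22. {v3, ¬v8, ¬v2} — ¬v8 is true.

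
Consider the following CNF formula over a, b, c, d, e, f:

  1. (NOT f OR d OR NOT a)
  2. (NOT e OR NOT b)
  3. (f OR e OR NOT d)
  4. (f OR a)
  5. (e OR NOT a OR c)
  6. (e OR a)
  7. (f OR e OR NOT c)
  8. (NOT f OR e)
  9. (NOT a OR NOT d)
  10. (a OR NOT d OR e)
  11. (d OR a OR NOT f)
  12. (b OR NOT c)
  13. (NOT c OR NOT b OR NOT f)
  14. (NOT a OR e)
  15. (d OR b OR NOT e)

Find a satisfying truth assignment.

Try a = False.
  then f is forced to True.
  then e is forced to True.
  then b is forced to False.
  then d is forced to True.
  then c is forced to False.

a=False, b=False, c=False, d=True, e=True, f=True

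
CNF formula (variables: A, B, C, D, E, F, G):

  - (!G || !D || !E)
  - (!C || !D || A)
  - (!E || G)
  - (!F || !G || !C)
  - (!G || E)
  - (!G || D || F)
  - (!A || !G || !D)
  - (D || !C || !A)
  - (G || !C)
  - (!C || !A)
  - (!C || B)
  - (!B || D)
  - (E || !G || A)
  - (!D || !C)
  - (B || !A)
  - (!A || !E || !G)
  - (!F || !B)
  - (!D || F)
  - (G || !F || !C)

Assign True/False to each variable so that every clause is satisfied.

A=False, B=False, C=False, D=False, E=True, F=True, G=True

Check each clause:
  1. (!E || !G || !D) — !D is true.
  2. (A || !D || !C) — !D is true.
  3. (G || !E) — G is true.
  4. (!C || !G || !F) — !C is true.
  5. (!G || E) — E is true.
  6. (F || D || !G) — F is true.
  7. (!G || !A || !D) — !D is true.
  8. (!A || !C || D) — !C is true.
  9. (G || !C) — !C is true.
  10. (!C || !A) — !C is true.
  11. (!C || B) — !C is true.
  12. (D || !B) — !B is true.
  13. (A || E || !G) — E is true.
  14. (!C || !D) — !D is true.
  15. (B || !A) — !A is true.
  16. (!G || !A || !E) — !A is true.
  17. (!F || !B) — !B is true.
  18. (F || !D) — !D is true.
  19. (!F || !C || G) — !C is true.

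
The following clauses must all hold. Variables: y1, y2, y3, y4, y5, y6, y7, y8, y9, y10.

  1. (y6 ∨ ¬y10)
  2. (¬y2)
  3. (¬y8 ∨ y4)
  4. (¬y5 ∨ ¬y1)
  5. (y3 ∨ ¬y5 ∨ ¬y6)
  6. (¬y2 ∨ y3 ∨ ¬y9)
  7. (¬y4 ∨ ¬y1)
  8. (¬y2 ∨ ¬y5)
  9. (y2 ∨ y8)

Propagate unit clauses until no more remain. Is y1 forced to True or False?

Unit clause (¬y2) sets y2 = False.
(y2 ∨ y8) with y2 = False leaves only y8, so y8 = True.
(¬y8 ∨ y4): since y8 = True, the clause reduces to (y4). y4 = True.
From (¬y4 ∨ ¬y1) and y4 = True: y1 = False.

False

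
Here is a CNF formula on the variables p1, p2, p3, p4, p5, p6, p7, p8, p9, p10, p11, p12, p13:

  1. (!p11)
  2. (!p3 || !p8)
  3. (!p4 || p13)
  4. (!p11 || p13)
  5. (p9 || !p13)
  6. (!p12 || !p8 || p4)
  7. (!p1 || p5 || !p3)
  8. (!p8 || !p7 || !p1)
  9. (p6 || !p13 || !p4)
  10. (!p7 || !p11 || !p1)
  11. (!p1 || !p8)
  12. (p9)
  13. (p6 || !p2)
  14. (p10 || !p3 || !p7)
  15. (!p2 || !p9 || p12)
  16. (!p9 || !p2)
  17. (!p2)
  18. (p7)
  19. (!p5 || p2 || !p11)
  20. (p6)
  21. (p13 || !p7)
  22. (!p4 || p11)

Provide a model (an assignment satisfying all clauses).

p1 = T, p2 = F, p3 = T, p4 = F, p5 = T, p6 = T, p7 = T, p8 = F, p9 = T, p10 = T, p11 = F, p12 = F, p13 = T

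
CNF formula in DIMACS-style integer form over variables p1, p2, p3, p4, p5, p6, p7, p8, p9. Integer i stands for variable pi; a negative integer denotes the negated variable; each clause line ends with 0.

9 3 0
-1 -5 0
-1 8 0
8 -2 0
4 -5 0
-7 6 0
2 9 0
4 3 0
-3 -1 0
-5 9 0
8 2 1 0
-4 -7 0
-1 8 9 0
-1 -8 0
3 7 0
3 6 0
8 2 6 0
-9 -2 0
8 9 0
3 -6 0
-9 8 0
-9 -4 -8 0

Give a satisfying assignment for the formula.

p1 = 0, p2 = 0, p3 = 1, p4 = 0, p5 = 0, p6 = 1, p7 = 1, p8 = 1, p9 = 1

Check each clause:
  1. {p9, p3} — p9 is true.
  2. {¬p5, ¬p1} — ¬p5 is true.
  3. {¬p1, p8} — p8 is true.
  4. {¬p2, p8} — p8 is true.
  5. {p4, ¬p5} — ¬p5 is true.
  6. {¬p7, p6} — p6 is true.
  7. {p9, p2} — p9 is true.
  8. {p4, p3} — p3 is true.
  9. {¬p3, ¬p1} — ¬p1 is true.
  10. {p9, ¬p5} — p9 is true.
  11. {p8, p1, p2} — p8 is true.
  12. {¬p7, ¬p4} — ¬p4 is true.
  13. {p9, p8, ¬p1} — p8 is true.
  14. {¬p1, ¬p8} — ¬p1 is true.
  15. {p3, p7} — p3 is true.
  16. {p6, p3} — p3 is true.
  17. {p6, p8, p2} — p8 is true.
  18. {¬p2, ¬p9} — ¬p2 is true.
  19. {p9, p8} — p8 is true.
  20. {¬p6, p3} — p3 is true.
  21. {p8, ¬p9} — p8 is true.
  22. {¬p4, ¬p8, ¬p9} — ¬p4 is true.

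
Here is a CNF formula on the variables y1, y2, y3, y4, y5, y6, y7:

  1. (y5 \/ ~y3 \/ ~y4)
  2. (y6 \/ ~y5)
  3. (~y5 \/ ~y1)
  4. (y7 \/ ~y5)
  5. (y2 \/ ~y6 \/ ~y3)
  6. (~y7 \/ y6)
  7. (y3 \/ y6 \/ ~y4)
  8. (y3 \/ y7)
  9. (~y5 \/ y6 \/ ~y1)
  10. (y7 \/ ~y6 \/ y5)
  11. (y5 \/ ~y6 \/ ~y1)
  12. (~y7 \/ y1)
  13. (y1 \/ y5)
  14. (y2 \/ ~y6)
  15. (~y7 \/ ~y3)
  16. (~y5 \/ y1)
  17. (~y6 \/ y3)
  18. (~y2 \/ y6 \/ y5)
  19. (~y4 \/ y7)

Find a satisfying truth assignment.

y4 occurs only negated in the remaining clauses — set y4 = False.
Try y1 = True.
  then y5 is forced to False.
  then y6 is forced to False.
  then y7 is forced to False.
  then y3 is forced to True.
  then y2 is forced to False.
Check each clause:
  1. (~y4 \/ y5 \/ ~y3) — ~y4 is true.
  2. (~y5 \/ y6) — ~y5 is true.
  3. (~y5 \/ ~y1) — ~y5 is true.
  4. (y7 \/ ~y5) — ~y5 is true.
  5. (y2 \/ ~y6 \/ ~y3) — ~y6 is true.
  6. (y6 \/ ~y7) — ~y7 is true.
  7. (y6 \/ ~y4 \/ y3) — y3 is true.
  8. (y7 \/ y3) — y3 is true.
  9. (y6 \/ ~y1 \/ ~y5) — ~y5 is true.
  10. (y5 \/ ~y6 \/ y7) — ~y6 is true.
  11. (~y6 \/ ~y1 \/ y5) — ~y6 is true.
  12. (y1 \/ ~y7) — ~y7 is true.
  13. (y5 \/ y1) — y1 is true.
  14. (y2 \/ ~y6) — ~y6 is true.
  15. (~y3 \/ ~y7) — ~y7 is true.
  16. (y1 \/ ~y5) — y1 is true.
  17. (y3 \/ ~y6) — ~y6 is true.
  18. (y5 \/ ~y2 \/ y6) — ~y2 is true.
  19. (y7 \/ ~y4) — ~y4 is true.

y1=1, y2=0, y3=1, y4=0, y5=0, y6=0, y7=0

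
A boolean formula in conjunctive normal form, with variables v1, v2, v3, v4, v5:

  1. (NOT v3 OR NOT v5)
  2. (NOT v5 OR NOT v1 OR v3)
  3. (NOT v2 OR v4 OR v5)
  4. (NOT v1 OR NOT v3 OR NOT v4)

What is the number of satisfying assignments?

14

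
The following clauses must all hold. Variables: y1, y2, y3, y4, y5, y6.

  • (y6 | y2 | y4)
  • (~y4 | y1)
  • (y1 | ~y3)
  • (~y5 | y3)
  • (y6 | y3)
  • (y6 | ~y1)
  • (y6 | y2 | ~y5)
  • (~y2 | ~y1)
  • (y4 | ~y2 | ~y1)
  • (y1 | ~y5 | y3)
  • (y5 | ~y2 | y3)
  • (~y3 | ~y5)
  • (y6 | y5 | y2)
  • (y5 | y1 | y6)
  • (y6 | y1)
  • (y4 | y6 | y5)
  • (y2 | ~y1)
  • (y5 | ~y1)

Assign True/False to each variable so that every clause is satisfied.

y6 occurs only positively in the remaining clauses — set y6 = True.
Branch on y1: take y1 = False.
  then y4 is forced to False.
  then y3 is forced to False.
  then y5 is forced to False.
  then y2 is forced to False.

y1=False, y2=False, y3=False, y4=False, y5=False, y6=True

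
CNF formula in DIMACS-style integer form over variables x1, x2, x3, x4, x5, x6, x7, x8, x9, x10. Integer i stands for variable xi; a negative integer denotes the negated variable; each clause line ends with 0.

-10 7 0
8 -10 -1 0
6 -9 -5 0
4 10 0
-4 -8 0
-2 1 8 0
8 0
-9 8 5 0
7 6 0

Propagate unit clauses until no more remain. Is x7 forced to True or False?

(x8) is a unit clause: x8 = True.
In (NOT x8 OR NOT x4), NOT x8 is now false; NOT x4 must hold, so x4 = False.
In (x4 OR x10), x4 is now false; x10 must hold, so x10 = True.
(x7 OR NOT x10): since x10 = True, the clause reduces to (x7). x7 = True.

True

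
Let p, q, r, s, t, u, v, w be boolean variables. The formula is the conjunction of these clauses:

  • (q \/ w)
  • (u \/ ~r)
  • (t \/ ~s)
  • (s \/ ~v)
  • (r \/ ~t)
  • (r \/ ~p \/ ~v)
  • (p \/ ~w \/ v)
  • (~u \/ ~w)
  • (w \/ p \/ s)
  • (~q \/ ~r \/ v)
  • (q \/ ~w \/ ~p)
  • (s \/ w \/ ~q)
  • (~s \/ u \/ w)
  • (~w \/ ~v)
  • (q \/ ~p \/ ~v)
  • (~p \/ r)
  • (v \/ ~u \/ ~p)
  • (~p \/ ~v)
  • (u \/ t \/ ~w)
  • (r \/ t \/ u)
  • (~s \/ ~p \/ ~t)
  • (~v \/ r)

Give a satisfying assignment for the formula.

p=F  q=T  r=T  s=T  t=T  u=T  v=T  w=F

Check each clause:
  1. (w \/ q) — q is true.
  2. (~r \/ u) — u is true.
  3. (~s \/ t) — t is true.
  4. (s \/ ~v) — s is true.
  5. (~t \/ r) — r is true.
  6. (~v \/ r \/ ~p) — r is true.
  7. (p \/ ~w \/ v) — ~w is true.
  8. (~w \/ ~u) — ~w is true.
  9. (p \/ w \/ s) — s is true.
  10. (~r \/ v \/ ~q) — v is true.
  11. (~w \/ q \/ ~p) — ~w is true.
  12. (s \/ w \/ ~q) — s is true.
  13. (~s \/ u \/ w) — u is true.
  14. (~v \/ ~w) — ~w is true.
  15. (~v \/ ~p \/ q) — q is true.
  16. (~p \/ r) — r is true.
  17. (~u \/ v \/ ~p) — ~p is true.
  18. (~p \/ ~v) — ~p is true.
  19. (~w \/ u \/ t) — ~w is true.
  20. (u \/ r \/ t) — r is true.
  21. (~s \/ ~t \/ ~p) — ~p is true.
  22. (~v \/ r) — r is true.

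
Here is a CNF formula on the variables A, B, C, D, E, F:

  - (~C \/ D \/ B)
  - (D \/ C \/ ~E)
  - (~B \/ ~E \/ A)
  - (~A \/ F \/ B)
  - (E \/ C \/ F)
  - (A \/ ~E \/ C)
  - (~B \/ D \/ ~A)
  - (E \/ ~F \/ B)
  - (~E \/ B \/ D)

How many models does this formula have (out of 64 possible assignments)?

18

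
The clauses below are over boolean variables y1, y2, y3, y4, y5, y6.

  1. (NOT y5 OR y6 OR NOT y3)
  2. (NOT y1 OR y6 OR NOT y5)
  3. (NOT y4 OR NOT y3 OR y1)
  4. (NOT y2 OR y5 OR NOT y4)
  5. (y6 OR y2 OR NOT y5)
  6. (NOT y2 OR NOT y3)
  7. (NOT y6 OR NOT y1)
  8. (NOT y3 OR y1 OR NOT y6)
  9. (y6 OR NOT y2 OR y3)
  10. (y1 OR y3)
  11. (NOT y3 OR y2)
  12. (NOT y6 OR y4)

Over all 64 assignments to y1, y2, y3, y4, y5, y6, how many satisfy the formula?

Satisfying assignments:
  y1=1 y2=0 y3=0 y4=0 y5=0 y6=0
  y1=1 y2=0 y3=0 y4=1 y5=0 y6=0
That's 2 in total.

2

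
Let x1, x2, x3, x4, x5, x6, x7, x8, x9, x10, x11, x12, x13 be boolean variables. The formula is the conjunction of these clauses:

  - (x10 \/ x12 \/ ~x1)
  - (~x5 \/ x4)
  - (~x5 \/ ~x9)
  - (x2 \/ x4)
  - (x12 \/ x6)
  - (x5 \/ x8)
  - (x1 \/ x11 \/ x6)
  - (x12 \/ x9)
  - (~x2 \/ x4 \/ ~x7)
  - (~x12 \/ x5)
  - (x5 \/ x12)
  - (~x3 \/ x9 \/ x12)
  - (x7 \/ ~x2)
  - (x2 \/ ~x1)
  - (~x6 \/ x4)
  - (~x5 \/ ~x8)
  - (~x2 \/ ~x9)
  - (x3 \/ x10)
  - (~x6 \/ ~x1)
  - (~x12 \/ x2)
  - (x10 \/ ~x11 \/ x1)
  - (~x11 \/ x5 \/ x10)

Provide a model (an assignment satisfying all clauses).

x1=1, x2=1, x3=1, x4=1, x5=1, x6=0, x7=1, x8=0, x9=0, x10=0, x11=1, x12=1, x13=0

Pure literal: x4 appears only positively; assign x4 = True.
Branch on x1: take x1 = True.
  then x2 is forced to True.
  then x7 is forced to True.
  then x9 is forced to False.
  then x12 is forced to True.
  then x5 is forced to True.
  then x8 is forced to False.
  then x6 is forced to False.
The remaining clauses are satisfied by x3 = True, x10 = False, x11 = True, x13 = False.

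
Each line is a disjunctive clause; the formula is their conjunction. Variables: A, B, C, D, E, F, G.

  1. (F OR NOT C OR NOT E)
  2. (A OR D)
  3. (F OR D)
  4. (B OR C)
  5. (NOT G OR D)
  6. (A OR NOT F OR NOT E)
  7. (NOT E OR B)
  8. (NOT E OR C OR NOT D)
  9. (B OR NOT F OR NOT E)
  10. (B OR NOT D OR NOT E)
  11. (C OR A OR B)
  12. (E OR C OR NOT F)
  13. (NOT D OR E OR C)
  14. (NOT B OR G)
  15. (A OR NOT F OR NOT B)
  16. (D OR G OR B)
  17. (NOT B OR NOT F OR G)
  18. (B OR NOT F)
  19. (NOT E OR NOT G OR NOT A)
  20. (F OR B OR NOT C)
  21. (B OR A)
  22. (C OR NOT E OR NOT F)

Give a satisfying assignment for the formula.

Set A = False and propagate.
  then D is forced to True.
  then B is forced to True.
  then G is forced to True.
  then F is forced to False.
Set C = True and propagate.
  then E is forced to False.

A=False, B=True, C=True, D=True, E=False, F=False, G=True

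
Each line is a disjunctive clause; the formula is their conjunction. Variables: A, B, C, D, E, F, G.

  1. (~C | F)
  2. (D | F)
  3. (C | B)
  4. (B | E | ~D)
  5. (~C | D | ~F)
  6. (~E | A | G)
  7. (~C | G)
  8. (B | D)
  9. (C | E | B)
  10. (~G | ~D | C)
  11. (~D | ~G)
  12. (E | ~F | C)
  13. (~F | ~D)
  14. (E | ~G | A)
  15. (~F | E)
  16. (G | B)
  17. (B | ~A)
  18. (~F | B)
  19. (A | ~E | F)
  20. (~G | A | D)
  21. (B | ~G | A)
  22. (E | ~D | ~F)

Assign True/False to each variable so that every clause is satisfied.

A = 1  B = 1  C = 0  D = 1  E = 1  F = 0  G = 0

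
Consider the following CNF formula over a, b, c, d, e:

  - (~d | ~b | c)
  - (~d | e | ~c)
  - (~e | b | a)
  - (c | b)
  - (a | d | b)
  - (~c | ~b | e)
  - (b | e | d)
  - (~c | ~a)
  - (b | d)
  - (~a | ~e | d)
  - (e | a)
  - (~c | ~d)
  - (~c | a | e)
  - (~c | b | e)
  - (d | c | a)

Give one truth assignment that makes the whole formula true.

a=F  b=T  c=T  d=F  e=T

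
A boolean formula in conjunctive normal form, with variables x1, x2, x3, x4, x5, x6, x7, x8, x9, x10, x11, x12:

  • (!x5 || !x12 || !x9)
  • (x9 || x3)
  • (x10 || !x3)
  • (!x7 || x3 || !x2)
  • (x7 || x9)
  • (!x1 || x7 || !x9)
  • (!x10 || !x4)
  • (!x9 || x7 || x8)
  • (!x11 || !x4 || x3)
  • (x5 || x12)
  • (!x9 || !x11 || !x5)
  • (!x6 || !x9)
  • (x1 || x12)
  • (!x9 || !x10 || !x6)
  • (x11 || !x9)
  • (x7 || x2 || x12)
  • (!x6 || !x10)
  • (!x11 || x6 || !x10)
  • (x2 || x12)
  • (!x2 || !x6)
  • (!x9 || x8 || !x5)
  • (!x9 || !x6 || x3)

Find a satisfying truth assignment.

x1=False, x2=True, x3=True, x4=False, x5=True, x6=False, x7=True, x8=True, x9=False, x10=True, x11=False, x12=True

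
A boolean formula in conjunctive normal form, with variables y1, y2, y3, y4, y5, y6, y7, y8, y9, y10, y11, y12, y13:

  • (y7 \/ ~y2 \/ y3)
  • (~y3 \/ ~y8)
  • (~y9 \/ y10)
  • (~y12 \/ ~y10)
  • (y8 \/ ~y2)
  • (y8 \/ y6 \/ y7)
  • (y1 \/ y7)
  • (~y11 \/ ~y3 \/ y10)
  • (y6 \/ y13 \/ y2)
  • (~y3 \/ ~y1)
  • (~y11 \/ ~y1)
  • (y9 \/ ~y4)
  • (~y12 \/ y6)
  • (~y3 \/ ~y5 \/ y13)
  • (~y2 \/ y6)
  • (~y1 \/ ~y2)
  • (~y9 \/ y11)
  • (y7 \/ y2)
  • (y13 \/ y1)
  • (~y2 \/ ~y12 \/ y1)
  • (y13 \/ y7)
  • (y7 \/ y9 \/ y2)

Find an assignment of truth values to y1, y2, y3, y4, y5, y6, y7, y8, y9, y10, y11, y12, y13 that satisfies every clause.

y1 = T, y2 = F, y3 = F, y4 = F, y5 = F, y6 = F, y7 = T, y8 = T, y9 = F, y10 = F, y11 = F, y12 = F, y13 = T

Check each clause:
  1. (y3 \/ y7 \/ ~y2) — ~y2 is true.
  2. (~y3 \/ ~y8) — ~y3 is true.
  3. (y10 \/ ~y9) — ~y9 is true.
  4. (~y12 \/ ~y10) — ~y12 is true.
  5. (~y2 \/ y8) — y8 is true.
  6. (y7 \/ y6 \/ y8) — y8 is true.
  7. (y7 \/ y1) — y1 is true.
  8. (~y11 \/ ~y3 \/ y10) — ~y11 is true.
  9. (y6 \/ y13 \/ y2) — y13 is true.
  10. (~y1 \/ ~y3) — ~y3 is true.
  11. (~y1 \/ ~y11) — ~y11 is true.
  12. (~y4 \/ y9) — ~y4 is true.
  13. (~y12 \/ y6) — ~y12 is true.
  14. (y13 \/ ~y5 \/ ~y3) — y13 is true.
  15. (~y2 \/ y6) — ~y2 is true.
  16. (~y1 \/ ~y2) — ~y2 is true.
  17. (~y9 \/ y11) — ~y9 is true.
  18. (y2 \/ y7) — y7 is true.
  19. (y13 \/ y1) — y1 is true.
  20. (~y12 \/ ~y2 \/ y1) — y1 is true.
  21. (y7 \/ y13) — y13 is true.
  22. (y7 \/ y2 \/ y9) — y7 is true.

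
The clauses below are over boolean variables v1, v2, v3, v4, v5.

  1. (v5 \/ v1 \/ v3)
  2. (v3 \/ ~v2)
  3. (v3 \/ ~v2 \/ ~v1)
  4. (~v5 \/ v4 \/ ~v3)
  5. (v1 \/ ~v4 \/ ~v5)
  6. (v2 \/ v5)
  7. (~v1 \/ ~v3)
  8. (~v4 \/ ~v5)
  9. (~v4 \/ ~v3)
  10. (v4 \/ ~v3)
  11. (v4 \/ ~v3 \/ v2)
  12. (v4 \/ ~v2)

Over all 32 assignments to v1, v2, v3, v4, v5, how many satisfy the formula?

2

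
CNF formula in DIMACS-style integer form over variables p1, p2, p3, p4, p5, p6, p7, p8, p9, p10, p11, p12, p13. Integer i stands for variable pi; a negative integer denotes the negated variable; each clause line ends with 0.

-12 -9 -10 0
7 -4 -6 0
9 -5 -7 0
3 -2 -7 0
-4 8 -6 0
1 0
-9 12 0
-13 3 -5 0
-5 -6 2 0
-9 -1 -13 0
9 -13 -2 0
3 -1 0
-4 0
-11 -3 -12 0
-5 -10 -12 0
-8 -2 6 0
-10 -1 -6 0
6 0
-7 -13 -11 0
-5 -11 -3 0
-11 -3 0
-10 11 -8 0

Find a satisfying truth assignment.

(p1) is a unit clause, so p1 = True.
Unit propagation: (p3) forces p3 = True.
The clause (~p4) is unit: p4 must be False.
Unit propagation: (p6) forces p6 = True.
(~p10) is a unit clause, so p10 = False.
(~p11) is a unit clause, so p11 = False.
p5 occurs only negated in the remaining clauses — set p5 = False.
Pure literal: p7 appears only negated; assign p7 = False.
Try p2 = True.
Try p9 = False.
  then p13 is forced to False.
p8, p12 are now unconstrained; take p8 = True, p12 = False.

p1 = True  p2 = True  p3 = True  p4 = False  p5 = False  p6 = True  p7 = False  p8 = True  p9 = False  p10 = False  p11 = False  p12 = False  p13 = False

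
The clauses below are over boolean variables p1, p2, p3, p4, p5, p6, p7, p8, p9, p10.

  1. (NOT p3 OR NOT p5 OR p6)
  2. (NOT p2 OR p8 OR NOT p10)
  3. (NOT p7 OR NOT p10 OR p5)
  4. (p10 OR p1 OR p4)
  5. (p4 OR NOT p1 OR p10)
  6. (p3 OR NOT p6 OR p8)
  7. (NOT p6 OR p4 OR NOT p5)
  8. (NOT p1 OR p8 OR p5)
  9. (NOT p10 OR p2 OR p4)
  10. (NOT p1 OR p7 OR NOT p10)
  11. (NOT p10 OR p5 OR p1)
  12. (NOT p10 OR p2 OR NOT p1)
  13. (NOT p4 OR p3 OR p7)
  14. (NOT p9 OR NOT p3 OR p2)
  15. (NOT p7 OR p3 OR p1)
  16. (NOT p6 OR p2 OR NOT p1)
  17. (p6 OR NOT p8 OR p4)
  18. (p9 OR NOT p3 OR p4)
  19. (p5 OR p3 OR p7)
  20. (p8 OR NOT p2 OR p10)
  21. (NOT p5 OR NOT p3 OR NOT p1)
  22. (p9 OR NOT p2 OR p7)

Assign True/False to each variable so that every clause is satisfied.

p1 = F, p2 = F, p3 = T, p4 = T, p5 = F, p6 = F, p7 = T, p8 = T, p9 = F, p10 = F

Set p1 = False and propagate.
The remaining clauses are satisfied by p2 = False, p3 = True, p4 = True, p5 = False, p6 = False, p7 = True, p8 = True, p9 = False, p10 = False.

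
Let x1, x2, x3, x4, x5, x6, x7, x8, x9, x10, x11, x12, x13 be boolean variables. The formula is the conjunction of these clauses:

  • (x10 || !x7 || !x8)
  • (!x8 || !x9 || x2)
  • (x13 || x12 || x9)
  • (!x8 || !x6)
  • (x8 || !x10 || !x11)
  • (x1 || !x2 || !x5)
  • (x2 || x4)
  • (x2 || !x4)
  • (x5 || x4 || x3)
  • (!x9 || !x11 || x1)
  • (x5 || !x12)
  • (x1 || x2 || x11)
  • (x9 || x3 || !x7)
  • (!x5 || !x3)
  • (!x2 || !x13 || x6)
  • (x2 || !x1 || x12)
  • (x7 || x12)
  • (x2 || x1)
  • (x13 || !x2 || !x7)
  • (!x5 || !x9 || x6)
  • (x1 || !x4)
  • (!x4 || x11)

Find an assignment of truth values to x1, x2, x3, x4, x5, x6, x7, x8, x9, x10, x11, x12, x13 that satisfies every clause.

x1=T, x2=T, x3=F, x4=F, x5=T, x6=T, x7=T, x8=F, x9=T, x10=F, x11=T, x12=T, x13=T

Branch on x1: take x1 = True.
Try x2 = True.
Branch on x3: take x3 = False.
The remaining clauses are satisfied by x4 = False, x5 = True, x6 = True, x7 = True, x8 = False, x9 = True, x10 = False, x11 = True, x12 = True, x13 = True.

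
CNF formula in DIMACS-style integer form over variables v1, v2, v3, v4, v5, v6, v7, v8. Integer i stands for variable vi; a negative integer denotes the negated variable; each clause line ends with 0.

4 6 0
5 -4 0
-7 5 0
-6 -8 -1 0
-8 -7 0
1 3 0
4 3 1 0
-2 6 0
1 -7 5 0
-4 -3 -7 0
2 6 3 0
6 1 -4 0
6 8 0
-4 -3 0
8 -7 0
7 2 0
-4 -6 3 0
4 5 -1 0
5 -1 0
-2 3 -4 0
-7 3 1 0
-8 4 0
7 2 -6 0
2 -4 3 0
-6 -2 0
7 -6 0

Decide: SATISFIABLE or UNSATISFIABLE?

v4 = True:
  propagation gives v5=True, v3=False, v1=True, v6=False; an empty clause results — contradiction.
v4 = False:
  propagation gives v6=True, v8=False, v7=False; an empty clause results — contradiction.
Every branch closes, so no satisfying assignment exists.

UNSATISFIABLE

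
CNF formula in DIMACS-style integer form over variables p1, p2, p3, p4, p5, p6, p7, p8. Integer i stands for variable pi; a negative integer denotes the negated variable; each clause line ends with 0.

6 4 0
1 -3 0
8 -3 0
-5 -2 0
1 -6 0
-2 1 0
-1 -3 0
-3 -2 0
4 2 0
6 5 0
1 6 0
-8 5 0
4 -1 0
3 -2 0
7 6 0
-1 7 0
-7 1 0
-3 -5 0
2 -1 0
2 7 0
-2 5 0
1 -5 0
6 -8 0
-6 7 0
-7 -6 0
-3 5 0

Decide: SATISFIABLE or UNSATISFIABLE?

UNSATISFIABLE

p1 = True:
  propagation gives p3=False, p4=True, p2=False; an empty clause results — contradiction.
p1 = False:
  propagation gives p3=False, p6=False; an empty clause results — contradiction.
Every branch closes, so no satisfying assignment exists.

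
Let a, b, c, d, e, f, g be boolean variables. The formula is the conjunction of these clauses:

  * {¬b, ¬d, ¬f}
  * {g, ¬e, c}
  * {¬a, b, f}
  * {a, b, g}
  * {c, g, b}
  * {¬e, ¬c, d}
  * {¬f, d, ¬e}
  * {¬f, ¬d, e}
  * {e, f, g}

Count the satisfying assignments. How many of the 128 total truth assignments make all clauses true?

41

Case analysis on e and f:
  e=T, f=T: 5 of the 32 assignments to (a,b,c,d,g) work.
  e=T, f=F: 11 of the 32 assignments to (a,b,c,d,g) work.
  e=F, f=T: 13 of the 32 assignments to (a,b,c,d,g) work.
  e=F, f=F: c, d free; 3 ways for (a,b,g) × 2^2 = 12.
Total: 5 + 11 + 13 + 12 = 41.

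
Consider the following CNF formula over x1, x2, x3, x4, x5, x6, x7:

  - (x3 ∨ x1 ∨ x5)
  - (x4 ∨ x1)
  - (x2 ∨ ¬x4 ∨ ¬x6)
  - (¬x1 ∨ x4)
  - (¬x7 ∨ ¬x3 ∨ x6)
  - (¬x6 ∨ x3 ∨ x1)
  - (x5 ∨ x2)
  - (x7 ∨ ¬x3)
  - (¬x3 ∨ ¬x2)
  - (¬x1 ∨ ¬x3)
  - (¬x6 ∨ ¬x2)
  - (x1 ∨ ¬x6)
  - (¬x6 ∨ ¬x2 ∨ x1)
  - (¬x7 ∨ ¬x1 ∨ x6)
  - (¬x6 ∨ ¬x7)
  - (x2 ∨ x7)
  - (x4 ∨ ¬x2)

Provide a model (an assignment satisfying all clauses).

x1 = True  x2 = True  x3 = False  x4 = True  x5 = True  x6 = False  x7 = False

Check each clause:
  1. (x1 ∨ x3 ∨ x5) — x1 is true.
  2. (x4 ∨ x1) — x1 is true.
  3. (¬x6 ∨ x2 ∨ ¬x4) — ¬x6 is true.
  4. (x4 ∨ ¬x1) — x4 is true.
  5. (x6 ∨ ¬x7 ∨ ¬x3) — ¬x7 is true.
  6. (¬x6 ∨ x1 ∨ x3) — x1 is true.
  7. (x5 ∨ x2) — x2 is true.
  8. (x7 ∨ ¬x3) — ¬x3 is true.
  9. (¬x2 ∨ ¬x3) — ¬x3 is true.
  10. (¬x1 ∨ ¬x3) — ¬x3 is true.
  11. (¬x2 ∨ ¬x6) — ¬x6 is true.
  12. (¬x6 ∨ x1) — x1 is true.
  13. (¬x6 ∨ x1 ∨ ¬x2) — x1 is true.
  14. (x6 ∨ ¬x7 ∨ ¬x1) — ¬x7 is true.
  15. (¬x7 ∨ ¬x6) — ¬x7 is true.
  16. (x7 ∨ x2) — x2 is true.
  17. (x4 ∨ ¬x2) — x4 is true.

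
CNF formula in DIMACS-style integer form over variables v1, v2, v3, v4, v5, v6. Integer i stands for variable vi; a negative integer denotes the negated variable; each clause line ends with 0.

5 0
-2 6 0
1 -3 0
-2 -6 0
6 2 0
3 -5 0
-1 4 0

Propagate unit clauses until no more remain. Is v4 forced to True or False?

Unit clause (v5) sets v5 = True.
In (v3 OR NOT v5), NOT v5 is now false; v3 must hold, so v3 = True.
In (v1 OR NOT v3), NOT v3 is now false; v1 must hold, so v1 = True.
In (NOT v1 OR v4), NOT v1 is now false; v4 must hold, so v4 = True.

True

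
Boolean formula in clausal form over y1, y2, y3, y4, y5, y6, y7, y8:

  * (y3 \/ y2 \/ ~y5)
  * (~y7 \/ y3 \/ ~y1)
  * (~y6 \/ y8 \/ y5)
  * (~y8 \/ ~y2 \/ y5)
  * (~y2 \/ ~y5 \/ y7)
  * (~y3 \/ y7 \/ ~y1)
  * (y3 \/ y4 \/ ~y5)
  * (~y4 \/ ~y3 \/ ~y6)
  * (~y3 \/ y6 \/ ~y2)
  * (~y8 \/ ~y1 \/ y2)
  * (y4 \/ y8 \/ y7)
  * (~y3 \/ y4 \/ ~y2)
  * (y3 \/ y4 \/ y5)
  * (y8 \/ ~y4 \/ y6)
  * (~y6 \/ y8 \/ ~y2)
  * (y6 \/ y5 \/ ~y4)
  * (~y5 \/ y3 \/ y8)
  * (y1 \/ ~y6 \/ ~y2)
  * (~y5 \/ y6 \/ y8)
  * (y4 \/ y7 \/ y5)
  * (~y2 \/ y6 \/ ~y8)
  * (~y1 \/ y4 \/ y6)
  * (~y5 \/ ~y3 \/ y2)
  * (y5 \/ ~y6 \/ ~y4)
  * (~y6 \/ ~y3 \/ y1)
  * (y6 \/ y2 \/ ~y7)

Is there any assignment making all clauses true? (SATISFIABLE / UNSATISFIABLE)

UNSATISFIABLE

y6 = True:
  y3 = True:
    propagation gives y4=False, y2=False, y5=False, y8=True; an empty clause results — contradiction.
  y3 = False:
    y5 = True:
      propagation gives y2=True, y7=True, y1=False; contradiction.
    y5 = False:
      propagation gives y8=True, y2=False, y1=False; contradiction.
y6 = False:
  y5 = True:
    propagation gives y8=True, y2=False, y3=True; an empty clause results — contradiction.
  y5 = False:
    propagation gives y4=False, y3=True, y2=False, y7=True; an empty clause results — contradiction.
Every branch closes, so no satisfying assignment exists.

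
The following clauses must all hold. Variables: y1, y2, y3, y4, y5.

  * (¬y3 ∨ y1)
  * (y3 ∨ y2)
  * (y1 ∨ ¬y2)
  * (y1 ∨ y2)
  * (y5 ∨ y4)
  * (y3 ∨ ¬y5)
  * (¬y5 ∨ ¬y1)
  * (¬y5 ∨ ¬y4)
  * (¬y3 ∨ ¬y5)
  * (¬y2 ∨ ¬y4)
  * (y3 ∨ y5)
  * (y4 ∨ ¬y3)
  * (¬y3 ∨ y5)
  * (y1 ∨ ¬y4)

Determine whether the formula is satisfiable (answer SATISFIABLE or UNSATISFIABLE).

y3 = True:
  propagation gives y1=True, y5=False; an empty clause results — contradiction.
y3 = False:
  propagation gives y2=True, y1=True, y5=False; an empty clause results — contradiction.
Every branch closes, so no satisfying assignment exists.

UNSATISFIABLE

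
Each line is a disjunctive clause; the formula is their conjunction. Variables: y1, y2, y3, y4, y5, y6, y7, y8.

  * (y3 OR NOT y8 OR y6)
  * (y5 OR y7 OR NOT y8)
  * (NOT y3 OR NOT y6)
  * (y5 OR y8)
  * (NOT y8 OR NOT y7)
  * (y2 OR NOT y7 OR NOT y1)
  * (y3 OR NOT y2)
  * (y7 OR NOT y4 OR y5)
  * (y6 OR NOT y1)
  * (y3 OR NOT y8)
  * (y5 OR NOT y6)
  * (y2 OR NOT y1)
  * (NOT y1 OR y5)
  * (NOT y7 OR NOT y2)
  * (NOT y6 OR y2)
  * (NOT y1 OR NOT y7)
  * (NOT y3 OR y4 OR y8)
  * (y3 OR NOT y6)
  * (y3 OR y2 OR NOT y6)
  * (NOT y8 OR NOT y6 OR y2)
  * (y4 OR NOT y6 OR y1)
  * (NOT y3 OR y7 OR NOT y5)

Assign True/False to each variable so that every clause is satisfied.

y1 = F, y2 = F, y3 = F, y4 = T, y5 = T, y6 = F, y7 = T, y8 = F

Set y1 = False and propagate.
Set y2 = False and propagate.
  then y6 is forced to False.
Set y3 = False and propagate.
  then y8 is forced to False.
  then y5 is forced to True.
y4, y7 are now unconstrained; take y4 = True, y7 = True.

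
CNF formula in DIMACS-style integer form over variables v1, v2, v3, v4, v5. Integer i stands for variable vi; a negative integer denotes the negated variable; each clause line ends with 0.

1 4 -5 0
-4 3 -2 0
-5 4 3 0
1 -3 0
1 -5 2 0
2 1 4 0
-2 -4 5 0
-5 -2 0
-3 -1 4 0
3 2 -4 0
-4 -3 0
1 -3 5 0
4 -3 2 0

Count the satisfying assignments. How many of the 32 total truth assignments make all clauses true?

3

Satisfying assignments:
  v1=F v2=T v3=F v4=F v5=F
  v1=T v2=F v3=F v4=F v5=F
  v1=T v2=T v3=F v4=F v5=F
That's 3 in total.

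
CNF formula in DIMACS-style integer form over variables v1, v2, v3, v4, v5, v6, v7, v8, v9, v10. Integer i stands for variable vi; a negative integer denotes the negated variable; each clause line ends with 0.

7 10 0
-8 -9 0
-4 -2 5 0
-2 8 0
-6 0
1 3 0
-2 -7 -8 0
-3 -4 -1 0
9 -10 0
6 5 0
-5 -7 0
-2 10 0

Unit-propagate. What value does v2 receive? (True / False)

(NOT v6) is a unit clause: v6 = False.
From (v6 OR v5) and v6 = False: v5 = True.
(NOT v5 OR NOT v7): since v5 = True, the clause reduces to (NOT v7). v7 = False.
(v7 OR v10) with v7 = False leaves only v10, so v10 = True.
From (NOT v10 OR v9) and v10 = True: v9 = True.
In (NOT v9 OR NOT v8), NOT v9 is now false; NOT v8 must hold, so v8 = False.
From (NOT v2 OR v8) and v8 = False: v2 = False.

False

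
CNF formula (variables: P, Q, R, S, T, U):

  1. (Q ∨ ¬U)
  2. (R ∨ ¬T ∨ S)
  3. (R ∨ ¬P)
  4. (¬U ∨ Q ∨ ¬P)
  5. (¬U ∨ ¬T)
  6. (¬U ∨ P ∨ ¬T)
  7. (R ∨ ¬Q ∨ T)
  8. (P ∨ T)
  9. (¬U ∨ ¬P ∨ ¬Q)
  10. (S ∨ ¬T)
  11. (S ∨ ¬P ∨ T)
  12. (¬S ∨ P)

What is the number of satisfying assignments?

4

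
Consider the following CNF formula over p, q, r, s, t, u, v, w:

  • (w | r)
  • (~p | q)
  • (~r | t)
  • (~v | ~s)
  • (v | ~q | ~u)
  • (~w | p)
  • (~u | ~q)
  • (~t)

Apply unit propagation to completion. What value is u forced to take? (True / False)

False

(~t) stands alone — t = False.
(t | ~r) with t = False leaves only ~r, so r = False.
(w | r) with r = False leaves only w, so w = True.
(~w | p) with w = True leaves only p, so p = True.
(q | ~p) with p = True leaves only q, so q = True.
In (~q | ~u), ~q is now false; ~u must hold, so u = False.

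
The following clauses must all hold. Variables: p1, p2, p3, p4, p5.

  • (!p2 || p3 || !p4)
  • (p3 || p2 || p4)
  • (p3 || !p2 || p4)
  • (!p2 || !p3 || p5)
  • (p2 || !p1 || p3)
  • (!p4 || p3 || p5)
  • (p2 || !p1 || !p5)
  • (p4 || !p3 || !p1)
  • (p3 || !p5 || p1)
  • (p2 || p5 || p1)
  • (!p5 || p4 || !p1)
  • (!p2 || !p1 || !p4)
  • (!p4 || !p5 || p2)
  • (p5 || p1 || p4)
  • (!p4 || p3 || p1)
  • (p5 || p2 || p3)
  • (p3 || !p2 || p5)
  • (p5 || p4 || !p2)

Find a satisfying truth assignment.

Branch on p1: take p1 = True.
Branch on p2: take p2 = False.
  then p3 is forced to True.
  then p5 is forced to False.
  then p4 is forced to True.

p1 = T, p2 = F, p3 = T, p4 = T, p5 = F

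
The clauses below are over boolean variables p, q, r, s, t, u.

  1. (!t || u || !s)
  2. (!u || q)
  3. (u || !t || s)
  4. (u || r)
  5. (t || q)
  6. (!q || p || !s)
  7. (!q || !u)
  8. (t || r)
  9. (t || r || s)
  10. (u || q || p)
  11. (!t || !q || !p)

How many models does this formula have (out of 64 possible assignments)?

3

The models are:
  p=0 q=1 r=1 s=0 t=0 u=0
  p=1 q=1 r=1 s=0 t=0 u=0
  p=1 q=1 r=1 s=1 t=0 u=0
Count: 3.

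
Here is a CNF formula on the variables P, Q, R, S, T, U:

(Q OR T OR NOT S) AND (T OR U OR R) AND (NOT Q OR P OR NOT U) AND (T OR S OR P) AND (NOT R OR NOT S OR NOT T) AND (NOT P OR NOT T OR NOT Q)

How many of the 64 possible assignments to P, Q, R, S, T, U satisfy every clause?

25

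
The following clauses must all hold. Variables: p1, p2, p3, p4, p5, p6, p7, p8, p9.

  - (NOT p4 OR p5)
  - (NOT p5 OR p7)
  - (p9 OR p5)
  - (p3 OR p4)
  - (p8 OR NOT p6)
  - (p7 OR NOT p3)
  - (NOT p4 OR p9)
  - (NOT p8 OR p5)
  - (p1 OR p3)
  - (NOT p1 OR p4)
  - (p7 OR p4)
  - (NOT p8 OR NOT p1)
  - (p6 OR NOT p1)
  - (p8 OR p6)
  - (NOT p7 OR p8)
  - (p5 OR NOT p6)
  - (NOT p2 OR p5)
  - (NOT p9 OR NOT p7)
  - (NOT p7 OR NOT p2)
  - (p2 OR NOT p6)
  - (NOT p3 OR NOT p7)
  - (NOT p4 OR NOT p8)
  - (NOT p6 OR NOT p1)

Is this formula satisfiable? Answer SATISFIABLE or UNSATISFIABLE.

UNSATISFIABLE

p7 = True:
  propagation gives p8=True, p5=True, p1=False, p3=True; an empty clause results — contradiction.
p7 = False:
  propagation gives p5=False, p4=False; an empty clause results — contradiction.
Every branch closes, so no satisfying assignment exists.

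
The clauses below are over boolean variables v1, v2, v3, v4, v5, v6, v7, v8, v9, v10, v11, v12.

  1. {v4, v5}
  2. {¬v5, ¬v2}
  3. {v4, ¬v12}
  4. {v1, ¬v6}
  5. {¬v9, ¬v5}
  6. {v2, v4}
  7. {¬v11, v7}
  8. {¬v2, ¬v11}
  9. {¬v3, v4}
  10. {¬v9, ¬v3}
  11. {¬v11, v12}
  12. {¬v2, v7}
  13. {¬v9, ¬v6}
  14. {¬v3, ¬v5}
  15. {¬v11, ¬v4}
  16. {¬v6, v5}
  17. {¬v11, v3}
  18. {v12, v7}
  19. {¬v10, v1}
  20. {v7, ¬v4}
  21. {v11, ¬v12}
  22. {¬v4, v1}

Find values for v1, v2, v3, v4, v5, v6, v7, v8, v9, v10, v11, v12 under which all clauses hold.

v1 = True, v2 = False, v3 = False, v4 = True, v5 = False, v6 = False, v7 = True, v8 = False, v9 = False, v10 = True, v11 = False, v12 = False

v1 occurs only positively in the remaining clauses — set v1 = True.
Pure literal: v6 appears only negated; assign v6 = False.
Branch on v2: take v2 = False.
  then v4 is forced to True.
  then v11 is forced to False.
  then v7 is forced to True.
  then v12 is forced to False.
Branch on v3: take v3 = False.
Branch on v5: take v5 = False.
v8, v9, v10 are now unconstrained; take v8 = False, v9 = False, v10 = True.
Every clause has at least one true literal under this assignment.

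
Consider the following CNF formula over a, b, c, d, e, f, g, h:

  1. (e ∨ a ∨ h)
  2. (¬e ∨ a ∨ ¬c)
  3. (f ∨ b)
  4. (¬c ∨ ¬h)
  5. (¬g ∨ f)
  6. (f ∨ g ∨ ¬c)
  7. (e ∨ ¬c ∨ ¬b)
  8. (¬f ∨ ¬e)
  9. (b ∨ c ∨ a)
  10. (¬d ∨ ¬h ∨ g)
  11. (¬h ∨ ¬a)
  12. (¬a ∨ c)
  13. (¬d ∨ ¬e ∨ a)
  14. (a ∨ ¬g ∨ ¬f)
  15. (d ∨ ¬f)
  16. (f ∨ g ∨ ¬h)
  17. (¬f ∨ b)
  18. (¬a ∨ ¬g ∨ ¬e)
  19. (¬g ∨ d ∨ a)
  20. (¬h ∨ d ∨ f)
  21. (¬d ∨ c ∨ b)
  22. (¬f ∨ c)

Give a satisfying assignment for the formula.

Try a = False.
Branch on b: take b = True.
Branch on c: take c = False.
  then f is forced to False.
  then g is forced to False.
  then h is forced to False.
  then e is forced to True.
  then d is forced to False.
Every clause has at least one true literal under this assignment.

a=F, b=T, c=F, d=F, e=T, f=F, g=F, h=F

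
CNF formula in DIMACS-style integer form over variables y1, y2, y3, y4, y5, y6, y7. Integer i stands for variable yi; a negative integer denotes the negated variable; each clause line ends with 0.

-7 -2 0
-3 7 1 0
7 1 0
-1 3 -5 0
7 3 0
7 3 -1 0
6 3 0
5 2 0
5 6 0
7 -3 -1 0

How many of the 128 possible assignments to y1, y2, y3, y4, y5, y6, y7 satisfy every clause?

Split on y3, then y7.
  y3=1, y7=1: forces y2=0; y5=1; y1, y4, y6 free → 2^3 = 8.
  y3=1, y7=0: a clause becomes empty — 0.
  y3=0, y7=1: remaining (y1,y2,y4,y5,y6) ∈ {(0,0,0,1,1); (0,0,1,1,1)} — 2.
  y3=0, y7=0: a clause becomes empty — 0.
Total: 8 + 0 + 2 + 0 = 10.

10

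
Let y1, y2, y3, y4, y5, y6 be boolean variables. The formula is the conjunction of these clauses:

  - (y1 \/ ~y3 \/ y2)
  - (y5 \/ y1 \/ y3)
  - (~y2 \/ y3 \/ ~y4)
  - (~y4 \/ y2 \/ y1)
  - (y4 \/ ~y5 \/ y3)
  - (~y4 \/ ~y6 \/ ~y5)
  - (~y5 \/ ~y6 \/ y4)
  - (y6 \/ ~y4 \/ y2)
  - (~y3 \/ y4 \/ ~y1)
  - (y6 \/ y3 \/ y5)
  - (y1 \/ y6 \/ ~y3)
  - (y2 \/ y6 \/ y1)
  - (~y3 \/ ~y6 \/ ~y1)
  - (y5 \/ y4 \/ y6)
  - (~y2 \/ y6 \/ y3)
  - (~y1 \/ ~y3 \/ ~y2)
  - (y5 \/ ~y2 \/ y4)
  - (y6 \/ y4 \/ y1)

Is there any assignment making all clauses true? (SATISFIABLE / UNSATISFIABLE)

SATISFIABLE

Set y1 = False and propagate.
For the remaining variables, y2 = True, y3 = True, y4 = True, y5 = False, y6 = True works.
So y1=F, y2=T, y3=T, y4=T, y5=F, y6=T is a satisfying assignment.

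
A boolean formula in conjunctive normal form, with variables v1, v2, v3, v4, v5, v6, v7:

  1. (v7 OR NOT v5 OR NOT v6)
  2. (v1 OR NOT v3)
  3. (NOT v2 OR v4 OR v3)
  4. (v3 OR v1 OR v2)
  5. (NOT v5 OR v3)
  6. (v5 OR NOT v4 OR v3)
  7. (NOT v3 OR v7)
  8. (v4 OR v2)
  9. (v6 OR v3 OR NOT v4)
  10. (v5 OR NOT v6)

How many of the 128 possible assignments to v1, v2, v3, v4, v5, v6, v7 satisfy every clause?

9

Case analysis on v3 and v4:
  v3=T, v4=T: v2 free; 3 ways for (v1,v5,v6,v7) × 2^1 = 6.
  v3=T, v4=F: remaining (v1,v2,v5,v6,v7) ∈ {(T,T,F,F,T); (T,T,T,F,T); (T,T,T,T,T)} — 3.
  v3=F, v4=T: a clause becomes empty — 0.
  v3=F, v4=F: a clause becomes empty — 0.
Total: 6 + 3 + 0 + 0 = 9.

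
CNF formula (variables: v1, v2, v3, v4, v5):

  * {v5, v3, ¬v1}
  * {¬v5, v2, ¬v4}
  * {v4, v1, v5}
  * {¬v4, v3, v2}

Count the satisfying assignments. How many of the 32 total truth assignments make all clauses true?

Split on v4, then v5.
  v4=1, v5=1: remaining (v1,v2,v3) ∈ {(0,1,0); (0,1,1); (1,1,0); (1,1,1)} — 4.
  v4=1, v5=0: 5 of the 8 assignments to (v1,v2,v3) work.
  v4=0, v5=1: v1, v2, v3 free → 2^3 = 8.
  v4=0, v5=0: remaining (v1,v2,v3) ∈ {(1,0,1); (1,1,1)} — 2.
Total: 4 + 5 + 8 + 2 = 19.

19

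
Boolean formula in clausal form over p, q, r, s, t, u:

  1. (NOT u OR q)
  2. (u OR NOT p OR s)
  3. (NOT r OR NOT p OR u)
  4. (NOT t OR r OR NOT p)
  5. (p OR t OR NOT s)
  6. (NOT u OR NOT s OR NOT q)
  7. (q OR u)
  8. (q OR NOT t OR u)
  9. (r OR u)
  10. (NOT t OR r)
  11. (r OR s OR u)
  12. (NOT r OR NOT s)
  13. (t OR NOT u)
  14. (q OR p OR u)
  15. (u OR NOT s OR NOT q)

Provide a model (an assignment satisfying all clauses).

Branch on p: take p = False.
The remaining clauses are satisfied by q = True, r = True, s = False, t = True, u = False.
Check each clause:
  1. (q OR NOT u) — NOT u is true.
  2. (u OR s OR NOT p) — NOT p is true.
  3. (NOT r OR u OR NOT p) — NOT p is true.
  4. (NOT t OR NOT p OR r) — r is true.
  5. (t OR p OR NOT s) — NOT s is true.
  6. (NOT q OR NOT u OR NOT s) — NOT u is true.
  7. (q OR u) — q is true.
  8. (NOT t OR q OR u) — q is true.
  9. (u OR r) — r is true.
  10. (r OR NOT t) — r is true.
  11. (u OR r OR s) — r is true.
  12. (NOT s OR NOT r) — NOT s is true.
  13. (t OR NOT u) — NOT u is true.
  14. (u OR q OR p) — q is true.
  15. (u OR NOT s OR NOT q) — NOT s is true.

p=F, q=T, r=T, s=F, t=T, u=F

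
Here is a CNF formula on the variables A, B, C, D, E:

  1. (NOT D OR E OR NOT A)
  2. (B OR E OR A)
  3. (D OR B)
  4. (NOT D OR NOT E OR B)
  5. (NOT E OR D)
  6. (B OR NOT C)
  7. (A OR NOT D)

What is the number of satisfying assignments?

6

The models are:
  A=F B=T C=F D=F E=F
  A=F B=T C=T D=F E=F
  A=T B=T C=F D=F E=F
  A=T B=T C=F D=T E=T
  A=T B=T C=T D=F E=F
  A=T B=T C=T D=T E=T
Count: 6.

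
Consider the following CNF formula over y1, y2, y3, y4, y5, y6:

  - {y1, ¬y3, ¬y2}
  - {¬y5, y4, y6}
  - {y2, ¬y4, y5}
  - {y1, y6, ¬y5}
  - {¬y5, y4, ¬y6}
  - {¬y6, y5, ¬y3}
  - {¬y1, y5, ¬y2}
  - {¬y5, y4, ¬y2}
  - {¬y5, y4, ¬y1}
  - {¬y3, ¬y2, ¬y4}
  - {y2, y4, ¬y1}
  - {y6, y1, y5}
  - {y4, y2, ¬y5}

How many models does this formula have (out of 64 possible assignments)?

12

Split on y5, then y4.
  y5=T, y4=T: 9 of the 16 assignments to (y1,y2,y3,y6) work.
  y5=T, y4=F: a clause becomes empty — 0.
  y5=F, y4=T: remaining (y1,y2,y3,y6) ∈ {(F,T,F,T)} — 1.
  y5=F, y4=F: remaining (y1,y2,y3,y6) ∈ {(F,F,F,T); (F,T,F,T)} — 2.
Total: 9 + 0 + 1 + 2 = 12.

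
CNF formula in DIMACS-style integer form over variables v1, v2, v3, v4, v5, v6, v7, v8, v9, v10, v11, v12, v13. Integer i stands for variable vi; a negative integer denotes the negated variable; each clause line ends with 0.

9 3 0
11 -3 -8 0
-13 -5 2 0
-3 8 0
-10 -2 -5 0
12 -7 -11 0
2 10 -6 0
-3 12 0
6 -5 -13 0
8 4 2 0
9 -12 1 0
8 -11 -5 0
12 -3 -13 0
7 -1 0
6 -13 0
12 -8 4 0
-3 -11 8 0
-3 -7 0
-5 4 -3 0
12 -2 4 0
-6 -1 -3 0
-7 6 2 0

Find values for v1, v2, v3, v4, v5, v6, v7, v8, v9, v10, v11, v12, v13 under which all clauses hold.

v1=1, v2=1, v3=0, v4=1, v5=1, v6=0, v7=1, v8=1, v9=1, v10=0, v11=0, v12=0, v13=0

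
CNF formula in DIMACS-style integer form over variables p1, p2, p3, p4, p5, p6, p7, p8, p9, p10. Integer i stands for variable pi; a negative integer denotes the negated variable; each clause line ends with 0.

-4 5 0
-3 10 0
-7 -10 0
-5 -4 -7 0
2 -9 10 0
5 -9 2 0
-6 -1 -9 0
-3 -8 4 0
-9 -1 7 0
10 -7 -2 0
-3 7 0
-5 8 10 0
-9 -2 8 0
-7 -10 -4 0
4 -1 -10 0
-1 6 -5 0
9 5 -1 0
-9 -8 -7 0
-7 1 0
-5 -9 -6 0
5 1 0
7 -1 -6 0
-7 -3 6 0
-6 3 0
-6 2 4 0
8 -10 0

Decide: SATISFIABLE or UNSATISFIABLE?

Set p1 = False and propagate.
  then p7 is forced to False.
  then p3 is forced to False.
  then p5 is forced to True.
  then p6 is forced to False.
Set p2 = False and propagate.
The remaining clauses are satisfied by p4 = True, p8 = True, p9 = True, p10 = True.
Every clause has at least one true literal under this assignment.
So p1=F, p2=F, p3=F, p4=T, p5=T, p6=F, p7=F, p8=T, p9=T, p10=T is a satisfying assignment.

SATISFIABLE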